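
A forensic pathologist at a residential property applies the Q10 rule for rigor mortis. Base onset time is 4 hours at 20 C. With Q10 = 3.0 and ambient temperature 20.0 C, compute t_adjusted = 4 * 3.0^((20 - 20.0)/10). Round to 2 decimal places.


Rigor mortis time adjustment:
Exponent = (T_ref - T_actual) / 10 = (20 - 20.0) / 10 = 0
Q10 factor = 3.0^0 = 1
t_adjusted = 4 * 1 = 4.00 hours

4.00


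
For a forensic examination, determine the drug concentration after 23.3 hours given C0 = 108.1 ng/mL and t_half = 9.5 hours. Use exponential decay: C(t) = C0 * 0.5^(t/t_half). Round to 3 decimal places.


Drug concentration decay:
Number of half-lives = t / t_half = 23.3 / 9.5 = 2.452632
Decay factor = 0.5^2.452632 = 0.18267714
C(t) = 108.1 * 0.18267714 = 19.747 ng/mL

19.747


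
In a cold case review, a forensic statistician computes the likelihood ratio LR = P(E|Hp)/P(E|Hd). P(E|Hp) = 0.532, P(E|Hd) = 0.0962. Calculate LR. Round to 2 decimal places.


Likelihood ratio calculation:
LR = P(E|Hp) / P(E|Hd)
LR = 0.532 / 0.0962
LR = 5.53

5.53


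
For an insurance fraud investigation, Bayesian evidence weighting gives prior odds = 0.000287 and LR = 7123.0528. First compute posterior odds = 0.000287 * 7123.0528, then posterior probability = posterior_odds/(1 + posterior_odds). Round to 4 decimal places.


Bayesian evidence evaluation:
Posterior odds = prior_odds * LR = 0.000287 * 7123.0528 = 2.044316
Posterior probability = posterior_odds / (1 + posterior_odds)
= 2.044316 / (1 + 2.044316)
= 2.044316 / 3.044316
= 0.6715

0.6715


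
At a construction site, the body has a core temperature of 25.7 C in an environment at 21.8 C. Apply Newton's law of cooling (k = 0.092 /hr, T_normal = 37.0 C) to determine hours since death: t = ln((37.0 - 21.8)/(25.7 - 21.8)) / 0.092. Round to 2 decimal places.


Using Newton's law of cooling:
t = ln((T_normal - T_ambient) / (T_body - T_ambient)) / k
T_normal - T_ambient = 15.2
T_body - T_ambient = 3.9
Ratio = 3.897436
ln(ratio) = 1.360319
t = 1.360319 / 0.092 = 14.79 hours

14.79


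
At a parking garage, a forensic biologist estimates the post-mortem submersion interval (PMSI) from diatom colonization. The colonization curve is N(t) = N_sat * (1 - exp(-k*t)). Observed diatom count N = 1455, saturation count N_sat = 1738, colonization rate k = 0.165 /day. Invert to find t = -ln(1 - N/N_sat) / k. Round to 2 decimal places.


PMSI from diatom colonization curve:
N / N_sat = 1455 / 1738 = 0.837169
1 - N/N_sat = 0.162831
ln(1 - N/N_sat) = -1.815042
t = -ln(1 - N/N_sat) / k = -(-1.815042) / 0.165 = 11.00 days

11.00


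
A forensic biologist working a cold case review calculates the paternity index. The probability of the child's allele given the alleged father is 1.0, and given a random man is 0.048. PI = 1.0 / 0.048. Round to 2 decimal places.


Paternity Index calculation:
PI = P(allele|father) / P(allele|random)
PI = 1.0 / 0.048
PI = 20.83

20.83


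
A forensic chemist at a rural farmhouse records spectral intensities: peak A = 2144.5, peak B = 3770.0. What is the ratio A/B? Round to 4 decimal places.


Spectral peak ratio:
Peak A = 2144.5 counts
Peak B = 3770.0 counts
Ratio = 2144.5 / 3770.0 = 0.5688

0.5688


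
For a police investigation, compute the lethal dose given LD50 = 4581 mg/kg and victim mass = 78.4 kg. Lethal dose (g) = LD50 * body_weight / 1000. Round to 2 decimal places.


Lethal dose calculation:
Lethal dose = LD50 * body_weight / 1000
= 4581 * 78.4 / 1000
= 359150.4 / 1000
= 359.15 g

359.15


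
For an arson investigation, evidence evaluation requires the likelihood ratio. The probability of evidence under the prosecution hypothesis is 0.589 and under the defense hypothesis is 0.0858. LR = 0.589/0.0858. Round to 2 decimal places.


Likelihood ratio calculation:
LR = P(E|Hp) / P(E|Hd)
LR = 0.589 / 0.0858
LR = 6.86

6.86


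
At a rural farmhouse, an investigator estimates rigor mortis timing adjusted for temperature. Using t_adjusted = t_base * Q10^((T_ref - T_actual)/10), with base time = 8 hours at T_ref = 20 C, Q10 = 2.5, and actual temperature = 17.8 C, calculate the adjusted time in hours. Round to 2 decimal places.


Rigor mortis time adjustment:
Exponent = (T_ref - T_actual) / 10 = (20 - 17.8) / 10 = 0.22
Q10 factor = 2.5^0.22 = 1.22334
t_adjusted = 8 * 1.22334 = 9.79 hours

9.79


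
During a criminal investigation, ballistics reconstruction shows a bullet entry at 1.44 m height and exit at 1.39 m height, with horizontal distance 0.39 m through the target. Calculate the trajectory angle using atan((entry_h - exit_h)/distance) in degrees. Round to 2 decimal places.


Bullet trajectory angle:
Height difference = 1.44 - 1.39 = 0.05 m
angle = atan(0.05 / 0.39)
angle = atan(0.128205)
angle = 7.31 degrees

7.31


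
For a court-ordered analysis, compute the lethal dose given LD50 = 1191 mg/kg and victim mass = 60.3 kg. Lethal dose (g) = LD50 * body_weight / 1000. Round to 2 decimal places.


Lethal dose calculation:
Lethal dose = LD50 * body_weight / 1000
= 1191 * 60.3 / 1000
= 71817.3 / 1000
= 71.82 g

71.82


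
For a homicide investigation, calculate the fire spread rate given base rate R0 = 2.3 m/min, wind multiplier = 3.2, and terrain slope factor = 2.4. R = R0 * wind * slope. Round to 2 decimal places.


Fire spread rate calculation:
R = R0 * wind_factor * slope_factor
= 2.3 * 3.2 * 2.4
= 7.36 * 2.4
= 17.66 m/min

17.66


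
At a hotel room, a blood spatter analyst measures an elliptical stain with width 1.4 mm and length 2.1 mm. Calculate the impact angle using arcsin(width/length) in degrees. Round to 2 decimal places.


Blood spatter impact angle calculation:
width / length = 1.4 / 2.1 = 0.666667
angle = arcsin(0.666667)
angle = 41.81 degrees

41.81


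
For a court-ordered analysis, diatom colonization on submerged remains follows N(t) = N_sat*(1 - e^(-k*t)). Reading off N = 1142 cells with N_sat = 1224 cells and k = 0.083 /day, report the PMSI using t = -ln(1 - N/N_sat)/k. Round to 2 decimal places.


PMSI from diatom colonization curve:
N / N_sat = 1142 / 1224 = 0.933007
1 - N/N_sat = 0.066993
ln(1 - N/N_sat) = -2.703167
t = -ln(1 - N/N_sat) / k = -(-2.703167) / 0.083 = 32.57 days

32.57


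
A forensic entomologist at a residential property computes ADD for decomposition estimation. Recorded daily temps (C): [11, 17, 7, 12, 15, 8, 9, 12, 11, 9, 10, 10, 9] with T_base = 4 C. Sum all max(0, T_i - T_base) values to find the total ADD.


Computing ADD day by day:
Day 1: max(0, 11 - 4) = 7
Day 2: max(0, 17 - 4) = 13
Day 3: max(0, 7 - 4) = 3
Day 4: max(0, 12 - 4) = 8
Day 5: max(0, 15 - 4) = 11
Day 6: max(0, 8 - 4) = 4
Day 7: max(0, 9 - 4) = 5
Day 8: max(0, 12 - 4) = 8
Day 9: max(0, 11 - 4) = 7
Day 10: max(0, 9 - 4) = 5
Day 11: max(0, 10 - 4) = 6
Day 12: max(0, 10 - 4) = 6
Day 13: max(0, 9 - 4) = 5
Total ADD = 88

88


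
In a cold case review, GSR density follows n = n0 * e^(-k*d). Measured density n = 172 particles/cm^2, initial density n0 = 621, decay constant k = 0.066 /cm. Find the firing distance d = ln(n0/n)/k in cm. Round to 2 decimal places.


GSR distance calculation:
n0/n = 621 / 172 = 3.610465
ln(n0/n) = 1.283837
d = 1.283837 / 0.066 = 19.45 cm

19.45


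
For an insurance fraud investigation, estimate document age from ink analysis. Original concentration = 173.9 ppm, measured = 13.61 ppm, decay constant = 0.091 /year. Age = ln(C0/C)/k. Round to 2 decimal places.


Document age estimation:
C0/C = 173.9 / 13.61 = 12.77737
ln(C0/C) = 2.547676
t = 2.547676 / 0.091 = 28.00 years

28.00


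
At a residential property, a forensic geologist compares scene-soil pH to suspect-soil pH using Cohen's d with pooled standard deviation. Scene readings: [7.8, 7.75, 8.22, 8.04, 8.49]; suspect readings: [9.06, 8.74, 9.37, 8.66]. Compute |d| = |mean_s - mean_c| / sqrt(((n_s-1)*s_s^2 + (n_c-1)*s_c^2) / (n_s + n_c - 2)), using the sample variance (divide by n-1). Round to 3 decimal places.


Pooled-variance Cohen's d for soil pH comparison:
Scene mean = 40.3 / 5 = 8.06
Suspect mean = 35.83 / 4 = 8.9575
Scene sample variance s_s^2 = 0.09365
Suspect sample variance s_c^2 = 0.105492
Pooled variance = ((n_s-1)*s_s^2 + (n_c-1)*s_c^2) / (n_s + n_c - 2) = 0.098725
Pooled SD = sqrt(0.098725) = 0.314205
Mean difference = -0.8975
|d| = |-0.8975| / 0.314205 = 2.856

2.856


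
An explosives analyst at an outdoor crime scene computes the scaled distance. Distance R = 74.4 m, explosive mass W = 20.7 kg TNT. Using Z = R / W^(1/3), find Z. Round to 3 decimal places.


Scaled distance calculation:
W^(1/3) = 20.7^(1/3) = 2.745723
Z = R / W^(1/3) = 74.4 / 2.745723
Z = 27.097 m/kg^(1/3)

27.097


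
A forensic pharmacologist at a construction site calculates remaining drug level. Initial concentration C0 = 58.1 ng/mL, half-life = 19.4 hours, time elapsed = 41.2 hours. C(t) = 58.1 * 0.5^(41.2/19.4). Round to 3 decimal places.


Drug concentration decay:
Number of half-lives = t / t_half = 41.2 / 19.4 = 2.123711
Decay factor = 0.5^2.123711 = 0.22945593
C(t) = 58.1 * 0.22945593 = 13.331 ng/mL

13.331


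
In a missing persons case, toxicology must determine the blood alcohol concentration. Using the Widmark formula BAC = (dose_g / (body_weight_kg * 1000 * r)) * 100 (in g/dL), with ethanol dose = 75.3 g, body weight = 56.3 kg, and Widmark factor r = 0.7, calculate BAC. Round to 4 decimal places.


Applying the Widmark formula:
BAC = (dose_g / (body_wt * 1000 * r)) * 100
Denominator = 56.3 * 1000 * 0.7 = 39410
BAC = (75.3 / 39410) * 100
BAC = 0.1911 g/dL

0.1911


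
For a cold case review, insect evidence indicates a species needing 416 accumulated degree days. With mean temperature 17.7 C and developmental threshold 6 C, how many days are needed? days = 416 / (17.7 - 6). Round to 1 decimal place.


Insect development time:
Effective temperature = avg_temp - T_base = 17.7 - 6 = 11.7 C
Days = ADD / effective_temp = 416 / 11.7 = 35.6 days

35.6


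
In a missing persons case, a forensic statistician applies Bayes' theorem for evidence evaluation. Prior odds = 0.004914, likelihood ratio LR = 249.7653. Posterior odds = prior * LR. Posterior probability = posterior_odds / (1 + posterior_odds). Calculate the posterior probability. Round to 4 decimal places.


Bayesian evidence evaluation:
Posterior odds = prior_odds * LR = 0.004914 * 249.7653 = 1.227347
Posterior probability = posterior_odds / (1 + posterior_odds)
= 1.227347 / (1 + 1.227347)
= 1.227347 / 2.227347
= 0.5510

0.5510


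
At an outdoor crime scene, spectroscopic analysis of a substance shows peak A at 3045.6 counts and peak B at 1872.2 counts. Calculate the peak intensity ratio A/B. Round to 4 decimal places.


Spectral peak ratio:
Peak A = 3045.6 counts
Peak B = 1872.2 counts
Ratio = 3045.6 / 1872.2 = 1.6267

1.6267


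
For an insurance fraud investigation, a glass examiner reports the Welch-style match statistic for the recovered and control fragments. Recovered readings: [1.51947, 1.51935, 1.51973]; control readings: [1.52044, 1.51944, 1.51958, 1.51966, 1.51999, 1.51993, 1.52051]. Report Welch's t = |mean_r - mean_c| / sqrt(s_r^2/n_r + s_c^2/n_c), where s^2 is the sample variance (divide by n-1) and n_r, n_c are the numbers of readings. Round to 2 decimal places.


Welch's t-criterion for glass RI comparison:
Recovered mean = sum / n_r = 4.55855 / 3 = 1.5195167
Control mean = sum / n_c = 10.63955 / 7 = 1.5199357
Recovered sample variance s_r^2 = 3.77333e-08
Control sample variance s_c^2 = 1.72562e-07
Welch SE (unpooled) = sqrt(s_r^2/n_r + s_c^2/n_c) = sqrt(1.25778e-08 + 2.46517e-08) = sqrt(3.72295e-08) = 0.000192949
|mean_r - mean_c| = 0.000419048
t = 0.000419048 / 0.000192949 = 2.17

2.17


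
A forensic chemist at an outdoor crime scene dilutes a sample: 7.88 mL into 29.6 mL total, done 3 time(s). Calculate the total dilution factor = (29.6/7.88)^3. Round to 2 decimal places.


Dilution factor calculation:
Single dilution = V_total / V_sample = 29.6 / 7.88 ≈ 3.756345
Number of dilutions = 3
Total DF = (29.6 / 7.88)^3 (full precision, rounded at the end) = 53.00

53.00


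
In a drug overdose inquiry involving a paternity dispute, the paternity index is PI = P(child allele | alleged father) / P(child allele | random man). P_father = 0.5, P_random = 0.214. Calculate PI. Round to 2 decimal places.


Paternity Index calculation:
PI = P(allele|father) / P(allele|random)
PI = 0.5 / 0.214
PI = 2.34

2.34


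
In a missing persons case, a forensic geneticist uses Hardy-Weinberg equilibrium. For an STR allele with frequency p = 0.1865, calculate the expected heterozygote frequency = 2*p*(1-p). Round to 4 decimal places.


Hardy-Weinberg heterozygote frequency:
q = 1 - p = 1 - 0.1865 = 0.8135
2pq = 2 * 0.1865 * 0.8135 = 0.3034

0.3034


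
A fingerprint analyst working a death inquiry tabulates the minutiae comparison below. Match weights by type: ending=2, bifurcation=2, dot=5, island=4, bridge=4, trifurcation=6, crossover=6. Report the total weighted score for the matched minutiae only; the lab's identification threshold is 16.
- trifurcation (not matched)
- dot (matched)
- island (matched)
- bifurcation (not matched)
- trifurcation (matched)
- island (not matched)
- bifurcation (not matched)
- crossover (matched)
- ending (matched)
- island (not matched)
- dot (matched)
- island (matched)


Weighted minutiae match score:
  trifurcation: not matched, +0
  dot: matched, +5 (running total 5)
  island: matched, +4 (running total 9)
  bifurcation: not matched, +0
  trifurcation: matched, +6 (running total 15)
  island: not matched, +0
  bifurcation: not matched, +0
  crossover: matched, +6 (running total 21)
  ending: matched, +2 (running total 23)
  island: not matched, +0
  dot: matched, +5 (running total 28)
  island: matched, +4 (running total 32)
Total score = 32
Threshold = 16; verdict = identification

32


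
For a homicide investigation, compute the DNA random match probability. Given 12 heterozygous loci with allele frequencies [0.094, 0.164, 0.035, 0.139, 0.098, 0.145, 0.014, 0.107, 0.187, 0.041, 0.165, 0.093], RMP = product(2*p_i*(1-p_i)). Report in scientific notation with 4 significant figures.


Computing RMP for 12 loci:
Locus 1: 2 * 0.094 * 0.906 = 0.170328
Locus 2: 2 * 0.164 * 0.836 = 0.274208
Locus 3: 2 * 0.035 * 0.965 = 0.06755
Locus 4: 2 * 0.139 * 0.861 = 0.239358
Locus 5: 2 * 0.098 * 0.902 = 0.176792
Locus 6: 2 * 0.145 * 0.855 = 0.24795
Locus 7: 2 * 0.014 * 0.986 = 0.027608
Locus 8: 2 * 0.107 * 0.893 = 0.191102
Locus 9: 2 * 0.187 * 0.813 = 0.304062
Locus 10: 2 * 0.041 * 0.959 = 0.078638
Locus 11: 2 * 0.165 * 0.835 = 0.27555
Locus 12: 2 * 0.093 * 0.907 = 0.168702
RMP = 1.941e-10

1.941e-10


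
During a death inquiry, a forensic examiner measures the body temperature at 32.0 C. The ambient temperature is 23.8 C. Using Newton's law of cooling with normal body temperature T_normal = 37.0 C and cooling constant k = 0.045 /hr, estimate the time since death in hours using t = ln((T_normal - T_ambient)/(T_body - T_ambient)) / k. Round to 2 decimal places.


Using Newton's law of cooling:
t = ln((T_normal - T_ambient) / (T_body - T_ambient)) / k
T_normal - T_ambient = 13.2
T_body - T_ambient = 8.2
Ratio = 1.609756
ln(ratio) = 0.476083
t = 0.476083 / 0.045 = 10.58 hours

10.58


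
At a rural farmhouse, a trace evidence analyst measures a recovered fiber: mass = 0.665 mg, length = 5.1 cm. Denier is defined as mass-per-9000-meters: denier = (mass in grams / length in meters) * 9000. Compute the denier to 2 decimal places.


Denier calculation:
Mass in grams = 0.665 mg / 1000 = 0.000665 g
Length in meters = 5.1 cm / 100 = 0.051 m
Linear density = mass / length = 0.000665 / 0.051 = 0.01303922 g/m
Denier = (g/m) * 9000 = 0.01303922 * 9000 = 117.35

117.35


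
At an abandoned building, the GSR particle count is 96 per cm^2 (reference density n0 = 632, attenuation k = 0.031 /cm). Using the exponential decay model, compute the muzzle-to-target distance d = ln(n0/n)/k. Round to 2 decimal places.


GSR distance calculation:
n0/n = 632 / 96 = 6.583333
ln(n0/n) = 1.884541
d = 1.884541 / 0.031 = 60.79 cm

60.79


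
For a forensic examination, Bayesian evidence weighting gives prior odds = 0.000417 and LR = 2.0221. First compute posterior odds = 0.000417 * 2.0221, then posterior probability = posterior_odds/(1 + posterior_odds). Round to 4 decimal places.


Bayesian evidence evaluation:
Posterior odds = prior_odds * LR = 0.000417 * 2.0221 = 0.0008432157
Posterior probability = posterior_odds / (1 + posterior_odds)
= 0.0008432157 / (1 + 0.0008432157)
= 0.0008432157 / 1.0008432157
= 0.0008

0.0008


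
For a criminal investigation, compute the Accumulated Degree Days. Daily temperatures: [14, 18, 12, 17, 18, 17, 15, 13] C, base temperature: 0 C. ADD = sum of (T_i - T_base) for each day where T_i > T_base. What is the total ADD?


Computing ADD day by day:
Day 1: max(0, 14 - 0) = 14
Day 2: max(0, 18 - 0) = 18
Day 3: max(0, 12 - 0) = 12
Day 4: max(0, 17 - 0) = 17
Day 5: max(0, 18 - 0) = 18
Day 6: max(0, 17 - 0) = 17
Day 7: max(0, 15 - 0) = 15
Day 8: max(0, 13 - 0) = 13
Total ADD = 124

124


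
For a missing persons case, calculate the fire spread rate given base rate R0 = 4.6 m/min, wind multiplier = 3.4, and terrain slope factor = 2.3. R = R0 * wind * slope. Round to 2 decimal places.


Fire spread rate calculation:
R = R0 * wind_factor * slope_factor
= 4.6 * 3.4 * 2.3
= 15.64 * 2.3
= 35.97 m/min

35.97


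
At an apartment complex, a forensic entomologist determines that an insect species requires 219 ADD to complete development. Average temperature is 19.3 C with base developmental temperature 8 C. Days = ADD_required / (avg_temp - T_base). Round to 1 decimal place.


Insect development time:
Effective temperature = avg_temp - T_base = 19.3 - 8 = 11.3 C
Days = ADD / effective_temp = 219 / 11.3 = 19.4 days

19.4


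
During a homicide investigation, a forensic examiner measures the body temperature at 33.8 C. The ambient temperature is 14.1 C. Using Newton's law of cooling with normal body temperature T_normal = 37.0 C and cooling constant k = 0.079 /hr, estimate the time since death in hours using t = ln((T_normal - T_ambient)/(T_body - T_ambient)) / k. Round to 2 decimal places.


Using Newton's law of cooling:
t = ln((T_normal - T_ambient) / (T_body - T_ambient)) / k
T_normal - T_ambient = 22.9
T_body - T_ambient = 19.7
Ratio = 1.162437
ln(ratio) = 0.150519
t = 0.150519 / 0.079 = 1.91 hours

1.91


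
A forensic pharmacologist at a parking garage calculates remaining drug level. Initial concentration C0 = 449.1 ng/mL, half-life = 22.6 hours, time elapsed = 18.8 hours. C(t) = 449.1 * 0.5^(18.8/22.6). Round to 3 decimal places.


Drug concentration decay:
Number of half-lives = t / t_half = 18.8 / 22.6 = 0.831858
Decay factor = 0.5^0.831858 = 0.56180525
C(t) = 449.1 * 0.56180525 = 252.307 ng/mL

252.307


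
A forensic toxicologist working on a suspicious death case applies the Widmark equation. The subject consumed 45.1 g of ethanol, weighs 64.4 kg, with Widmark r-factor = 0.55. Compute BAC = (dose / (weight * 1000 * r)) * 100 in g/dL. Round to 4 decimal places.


Applying the Widmark formula:
BAC = (dose_g / (body_wt * 1000 * r)) * 100
Denominator = 64.4 * 1000 * 0.55 = 35420
BAC = (45.1 / 35420) * 100
BAC = 0.1273 g/dL

0.1273


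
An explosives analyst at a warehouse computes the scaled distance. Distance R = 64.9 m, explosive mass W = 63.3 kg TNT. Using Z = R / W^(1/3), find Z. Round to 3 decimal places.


Scaled distance calculation:
W^(1/3) = 63.3^(1/3) = 3.985363
Z = R / W^(1/3) = 64.9 / 3.985363
Z = 16.285 m/kg^(1/3)

16.285


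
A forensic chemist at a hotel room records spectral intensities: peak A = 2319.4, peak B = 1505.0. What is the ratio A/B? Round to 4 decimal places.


Spectral peak ratio:
Peak A = 2319.4 counts
Peak B = 1505.0 counts
Ratio = 2319.4 / 1505.0 = 1.5411

1.5411


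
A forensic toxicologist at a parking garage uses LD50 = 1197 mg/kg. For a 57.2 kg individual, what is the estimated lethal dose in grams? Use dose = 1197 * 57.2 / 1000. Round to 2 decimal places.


Lethal dose calculation:
Lethal dose = LD50 * body_weight / 1000
= 1197 * 57.2 / 1000
= 68468.4 / 1000
= 68.47 g

68.47


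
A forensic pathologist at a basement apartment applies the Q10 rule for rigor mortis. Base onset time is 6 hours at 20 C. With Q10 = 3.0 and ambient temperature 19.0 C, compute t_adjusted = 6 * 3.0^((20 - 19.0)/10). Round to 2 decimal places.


Rigor mortis time adjustment:
Exponent = (T_ref - T_actual) / 10 = (20 - 19.0) / 10 = 0.1
Q10 factor = 3.0^0.1 = 1.11612
t_adjusted = 6 * 1.11612 = 6.70 hours

6.70


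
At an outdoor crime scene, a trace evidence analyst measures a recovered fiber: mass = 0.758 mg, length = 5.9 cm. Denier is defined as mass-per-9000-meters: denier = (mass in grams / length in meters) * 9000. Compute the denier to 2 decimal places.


Denier calculation:
Mass in grams = 0.758 mg / 1000 = 0.000758 g
Length in meters = 5.9 cm / 100 = 0.059 m
Linear density = mass / length = 0.000758 / 0.059 = 0.01284746 g/m
Denier = (g/m) * 9000 = 0.01284746 * 9000 = 115.63

115.63


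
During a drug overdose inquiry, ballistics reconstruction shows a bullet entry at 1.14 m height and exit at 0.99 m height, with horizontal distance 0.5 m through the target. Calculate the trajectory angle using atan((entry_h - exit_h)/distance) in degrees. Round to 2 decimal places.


Bullet trajectory angle:
Height difference = 1.14 - 0.99 = 0.15 m
angle = atan(0.15 / 0.5)
angle = atan(0.3)
angle = 16.70 degrees

16.70


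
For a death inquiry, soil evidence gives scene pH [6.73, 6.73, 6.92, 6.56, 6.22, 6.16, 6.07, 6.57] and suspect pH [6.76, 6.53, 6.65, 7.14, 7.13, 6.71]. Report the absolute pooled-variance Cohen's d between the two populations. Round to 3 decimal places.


Pooled-variance Cohen's d for soil pH comparison:
Scene mean = 51.96 / 8 = 6.495
Suspect mean = 40.92 / 6 = 6.82
Scene sample variance s_s^2 = 0.095629
Suspect sample variance s_c^2 = 0.06544
Pooled variance = ((n_s-1)*s_s^2 + (n_c-1)*s_c^2) / (n_s + n_c - 2) = 0.08305
Pooled SD = sqrt(0.08305) = 0.288184
Mean difference = -0.325
|d| = |-0.325| / 0.288184 = 1.128

1.128


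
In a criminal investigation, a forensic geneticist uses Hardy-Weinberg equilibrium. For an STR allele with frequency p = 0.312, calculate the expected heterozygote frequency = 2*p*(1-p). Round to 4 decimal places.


Hardy-Weinberg heterozygote frequency:
q = 1 - p = 1 - 0.312 = 0.688
2pq = 2 * 0.312 * 0.688 = 0.4293

0.4293


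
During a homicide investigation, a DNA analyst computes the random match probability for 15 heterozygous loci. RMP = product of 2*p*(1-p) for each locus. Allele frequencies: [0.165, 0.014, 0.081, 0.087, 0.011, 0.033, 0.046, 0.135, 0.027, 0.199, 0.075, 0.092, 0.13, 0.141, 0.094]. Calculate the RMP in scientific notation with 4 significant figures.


Computing RMP for 15 loci:
Locus 1: 2 * 0.165 * 0.835 = 0.27555
Locus 2: 2 * 0.014 * 0.986 = 0.027608
Locus 3: 2 * 0.081 * 0.919 = 0.148878
Locus 4: 2 * 0.087 * 0.913 = 0.158862
Locus 5: 2 * 0.011 * 0.989 = 0.021758
Locus 6: 2 * 0.033 * 0.967 = 0.063822
Locus 7: 2 * 0.046 * 0.954 = 0.087768
Locus 8: 2 * 0.135 * 0.865 = 0.23355
Locus 9: 2 * 0.027 * 0.973 = 0.052542
Locus 10: 2 * 0.199 * 0.801 = 0.318798
Locus 11: 2 * 0.075 * 0.925 = 0.13875
Locus 12: 2 * 0.092 * 0.908 = 0.167072
Locus 13: 2 * 0.13 * 0.87 = 0.2262
Locus 14: 2 * 0.141 * 0.859 = 0.242238
Locus 15: 2 * 0.094 * 0.906 = 0.170328
RMP = 1.856e-14

1.856e-14


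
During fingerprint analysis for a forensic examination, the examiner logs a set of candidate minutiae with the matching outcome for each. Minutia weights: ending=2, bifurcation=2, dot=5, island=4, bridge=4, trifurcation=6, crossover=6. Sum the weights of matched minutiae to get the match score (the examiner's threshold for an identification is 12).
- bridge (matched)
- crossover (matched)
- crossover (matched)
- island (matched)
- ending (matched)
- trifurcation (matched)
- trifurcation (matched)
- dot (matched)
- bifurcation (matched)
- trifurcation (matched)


Weighted minutiae match score:
  bridge: matched, +4 (running total 4)
  crossover: matched, +6 (running total 10)
  crossover: matched, +6 (running total 16)
  island: matched, +4 (running total 20)
  ending: matched, +2 (running total 22)
  trifurcation: matched, +6 (running total 28)
  trifurcation: matched, +6 (running total 34)
  dot: matched, +5 (running total 39)
  bifurcation: matched, +2 (running total 41)
  trifurcation: matched, +6 (running total 47)
Total score = 47
Threshold = 12; verdict = identification

47


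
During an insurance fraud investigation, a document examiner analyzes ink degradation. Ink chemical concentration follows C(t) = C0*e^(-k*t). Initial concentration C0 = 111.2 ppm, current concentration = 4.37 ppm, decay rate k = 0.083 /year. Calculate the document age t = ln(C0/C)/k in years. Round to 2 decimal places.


Document age estimation:
C0/C = 111.2 / 4.37 = 25.446224
ln(C0/C) = 3.236567
t = 3.236567 / 0.083 = 38.99 years

38.99


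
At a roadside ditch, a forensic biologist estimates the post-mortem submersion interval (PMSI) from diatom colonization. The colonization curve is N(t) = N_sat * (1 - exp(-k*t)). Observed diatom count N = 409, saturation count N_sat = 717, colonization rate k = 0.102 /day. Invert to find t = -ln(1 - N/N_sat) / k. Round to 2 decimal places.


PMSI from diatom colonization curve:
N / N_sat = 409 / 717 = 0.570432
1 - N/N_sat = 0.429568
ln(1 - N/N_sat) = -0.844975
t = -ln(1 - N/N_sat) / k = -(-0.844975) / 0.102 = 8.28 days

8.28


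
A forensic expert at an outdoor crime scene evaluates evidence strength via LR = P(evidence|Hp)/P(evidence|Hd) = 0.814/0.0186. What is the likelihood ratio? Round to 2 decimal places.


Likelihood ratio calculation:
LR = P(E|Hp) / P(E|Hd)
LR = 0.814 / 0.0186
LR = 43.76

43.76


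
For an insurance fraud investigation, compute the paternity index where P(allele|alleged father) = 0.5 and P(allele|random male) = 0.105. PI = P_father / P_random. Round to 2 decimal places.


Paternity Index calculation:
PI = P(allele|father) / P(allele|random)
PI = 0.5 / 0.105
PI = 4.76

4.76


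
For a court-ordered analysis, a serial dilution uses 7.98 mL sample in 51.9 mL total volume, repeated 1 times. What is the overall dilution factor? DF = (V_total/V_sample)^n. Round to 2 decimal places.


Dilution factor calculation:
Single dilution = V_total / V_sample = 51.9 / 7.98 ≈ 6.503759
Number of dilutions = 1
Total DF = (51.9 / 7.98)^1 (full precision, rounded at the end) = 6.50

6.50


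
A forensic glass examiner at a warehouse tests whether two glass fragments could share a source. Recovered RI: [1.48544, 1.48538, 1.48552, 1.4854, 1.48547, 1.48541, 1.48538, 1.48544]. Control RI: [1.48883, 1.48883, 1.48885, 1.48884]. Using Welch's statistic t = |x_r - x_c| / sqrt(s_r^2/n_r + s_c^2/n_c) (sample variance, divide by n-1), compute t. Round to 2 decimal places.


Welch's t-criterion for glass RI comparison:
Recovered mean = sum / n_r = 11.88344 / 8 = 1.48543
Control mean = sum / n_c = 5.95535 / 4 = 1.4888375
Recovered sample variance s_r^2 = 2.31429e-09
Control sample variance s_c^2 = 9.16667e-11
Welch SE (unpooled) = sqrt(s_r^2/n_r + s_c^2/n_c) = sqrt(2.89286e-10 + 2.29167e-11) = sqrt(3.12203e-10) = 1.76693e-05
|mean_r - mean_c| = 0.0034075
t = 0.0034075 / 1.76693e-05 = 192.85

192.85


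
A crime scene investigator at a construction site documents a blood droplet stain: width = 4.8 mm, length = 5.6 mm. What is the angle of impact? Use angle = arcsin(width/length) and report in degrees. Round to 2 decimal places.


Blood spatter impact angle calculation:
width / length = 4.8 / 5.6 = 0.857143
angle = arcsin(0.857143)
angle = 59.00 degrees

59.00


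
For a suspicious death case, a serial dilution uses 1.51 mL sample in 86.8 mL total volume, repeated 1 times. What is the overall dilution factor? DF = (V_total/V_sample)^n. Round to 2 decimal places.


Dilution factor calculation:
Single dilution = V_total / V_sample = 86.8 / 1.51 ≈ 57.483444
Number of dilutions = 1
Total DF = (86.8 / 1.51)^1 (full precision, rounded at the end) = 57.48

57.48


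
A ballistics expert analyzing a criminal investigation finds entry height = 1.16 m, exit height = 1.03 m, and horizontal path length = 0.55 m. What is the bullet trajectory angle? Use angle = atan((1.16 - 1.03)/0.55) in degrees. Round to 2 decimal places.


Bullet trajectory angle:
Height difference = 1.16 - 1.03 = 0.13 m
angle = atan(0.13 / 0.55)
angle = atan(0.236364)
angle = 13.30 degrees

13.30


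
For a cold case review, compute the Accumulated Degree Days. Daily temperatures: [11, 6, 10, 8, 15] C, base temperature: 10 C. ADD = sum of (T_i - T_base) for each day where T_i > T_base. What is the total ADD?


Computing ADD day by day:
Day 1: max(0, 11 - 10) = 1
Day 2: max(0, 6 - 10) = 0
Day 3: max(0, 10 - 10) = 0
Day 4: max(0, 8 - 10) = 0
Day 5: max(0, 15 - 10) = 5
Total ADD = 6

6


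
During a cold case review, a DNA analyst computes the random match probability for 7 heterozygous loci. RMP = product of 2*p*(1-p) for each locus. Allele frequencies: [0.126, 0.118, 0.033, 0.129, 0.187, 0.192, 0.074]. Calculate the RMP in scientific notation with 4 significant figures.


Computing RMP for 7 loci:
Locus 1: 2 * 0.126 * 0.874 = 0.220248
Locus 2: 2 * 0.118 * 0.882 = 0.208152
Locus 3: 2 * 0.033 * 0.967 = 0.063822
Locus 4: 2 * 0.129 * 0.871 = 0.224718
Locus 5: 2 * 0.187 * 0.813 = 0.304062
Locus 6: 2 * 0.192 * 0.808 = 0.310272
Locus 7: 2 * 0.074 * 0.926 = 0.137048
RMP = 8.501e-06

8.501e-06


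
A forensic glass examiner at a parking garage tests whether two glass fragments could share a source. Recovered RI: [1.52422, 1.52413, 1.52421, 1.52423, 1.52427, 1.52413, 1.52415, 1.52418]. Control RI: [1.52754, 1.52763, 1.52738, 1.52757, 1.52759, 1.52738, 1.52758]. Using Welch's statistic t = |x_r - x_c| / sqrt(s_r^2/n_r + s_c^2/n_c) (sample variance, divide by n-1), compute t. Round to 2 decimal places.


Welch's t-criterion for glass RI comparison:
Recovered mean = sum / n_r = 12.19352 / 8 = 1.52419
Control mean = sum / n_c = 10.69267 / 7 = 1.5275243
Recovered sample variance s_r^2 = 2.6e-09
Control sample variance s_c^2 = 1.04286e-08
Welch SE (unpooled) = sqrt(s_r^2/n_r + s_c^2/n_c) = sqrt(3.25e-10 + 1.4898e-09) = sqrt(1.8148e-09) = 4.26005e-05
|mean_r - mean_c| = 0.00333429
t = 0.00333429 / 4.26005e-05 = 78.27

78.27


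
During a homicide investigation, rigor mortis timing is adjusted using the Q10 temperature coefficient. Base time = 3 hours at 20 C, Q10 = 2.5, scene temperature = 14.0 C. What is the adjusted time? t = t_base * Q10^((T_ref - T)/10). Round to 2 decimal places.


Rigor mortis time adjustment:
Exponent = (T_ref - T_actual) / 10 = (20 - 14.0) / 10 = 0.6
Q10 factor = 2.5^0.6 = 1.73286
t_adjusted = 3 * 1.73286 = 5.20 hours

5.20


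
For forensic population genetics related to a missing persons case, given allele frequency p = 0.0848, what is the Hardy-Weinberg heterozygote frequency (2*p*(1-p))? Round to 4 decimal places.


Hardy-Weinberg heterozygote frequency:
q = 1 - p = 1 - 0.0848 = 0.9152
2pq = 2 * 0.0848 * 0.9152 = 0.1552

0.1552


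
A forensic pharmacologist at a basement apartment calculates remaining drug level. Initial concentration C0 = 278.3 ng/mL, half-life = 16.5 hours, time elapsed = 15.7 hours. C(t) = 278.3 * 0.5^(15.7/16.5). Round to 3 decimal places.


Drug concentration decay:
Number of half-lives = t / t_half = 15.7 / 16.5 = 0.951515
Decay factor = 0.5^0.951515 = 0.51708917
C(t) = 278.3 * 0.51708917 = 143.906 ng/mL

143.906


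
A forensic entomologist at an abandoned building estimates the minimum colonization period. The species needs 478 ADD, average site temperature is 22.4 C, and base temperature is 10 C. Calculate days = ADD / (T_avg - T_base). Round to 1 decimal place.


Insect development time:
Effective temperature = avg_temp - T_base = 22.4 - 10 = 12.4 C
Days = ADD / effective_temp = 478 / 12.4 = 38.5 days

38.5


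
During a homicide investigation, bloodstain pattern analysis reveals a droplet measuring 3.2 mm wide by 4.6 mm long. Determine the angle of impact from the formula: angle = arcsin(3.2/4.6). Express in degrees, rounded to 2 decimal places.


Blood spatter impact angle calculation:
width / length = 3.2 / 4.6 = 0.695652
angle = arcsin(0.695652)
angle = 44.08 degrees

44.08


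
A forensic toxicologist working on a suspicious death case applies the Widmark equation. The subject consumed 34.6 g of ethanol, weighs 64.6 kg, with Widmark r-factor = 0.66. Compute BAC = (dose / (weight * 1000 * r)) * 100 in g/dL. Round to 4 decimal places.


Applying the Widmark formula:
BAC = (dose_g / (body_wt * 1000 * r)) * 100
Denominator = 64.6 * 1000 * 0.66 = 42636
BAC = (34.6 / 42636) * 100
BAC = 0.0812 g/dL

0.0812


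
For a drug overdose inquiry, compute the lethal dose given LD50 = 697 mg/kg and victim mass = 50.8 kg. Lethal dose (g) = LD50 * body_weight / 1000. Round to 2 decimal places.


Lethal dose calculation:
Lethal dose = LD50 * body_weight / 1000
= 697 * 50.8 / 1000
= 35407.6 / 1000
= 35.41 g

35.41


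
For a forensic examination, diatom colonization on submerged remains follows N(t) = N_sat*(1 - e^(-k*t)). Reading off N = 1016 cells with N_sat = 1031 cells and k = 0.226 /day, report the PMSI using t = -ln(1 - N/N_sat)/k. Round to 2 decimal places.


PMSI from diatom colonization curve:
N / N_sat = 1016 / 1031 = 0.985451
1 - N/N_sat = 0.014549
ln(1 - N/N_sat) = -4.230233
t = -ln(1 - N/N_sat) / k = -(-4.230233) / 0.226 = 18.72 days

18.72


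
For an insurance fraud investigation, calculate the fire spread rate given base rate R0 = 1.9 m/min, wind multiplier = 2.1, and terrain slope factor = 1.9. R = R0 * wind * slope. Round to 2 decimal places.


Fire spread rate calculation:
R = R0 * wind_factor * slope_factor
= 1.9 * 2.1 * 1.9
= 3.99 * 1.9
= 7.58 m/min

7.58


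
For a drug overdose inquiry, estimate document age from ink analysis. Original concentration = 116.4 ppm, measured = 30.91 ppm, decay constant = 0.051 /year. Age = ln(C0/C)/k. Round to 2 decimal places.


Document age estimation:
C0/C = 116.4 / 30.91 = 3.765772
ln(C0/C) = 1.325953
t = 1.325953 / 0.051 = 26.00 years

26.00


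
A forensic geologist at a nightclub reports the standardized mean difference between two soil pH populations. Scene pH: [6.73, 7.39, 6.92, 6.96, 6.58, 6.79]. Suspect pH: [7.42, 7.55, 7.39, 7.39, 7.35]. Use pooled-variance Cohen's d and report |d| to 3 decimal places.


Pooled-variance Cohen's d for soil pH comparison:
Scene mean = 41.37 / 6 = 6.895
Suspect mean = 37.1 / 5 = 7.42
Scene sample variance s_s^2 = 0.07747
Suspect sample variance s_c^2 = 0.0059
Pooled variance = ((n_s-1)*s_s^2 + (n_c-1)*s_c^2) / (n_s + n_c - 2) = 0.045661
Pooled SD = sqrt(0.045661) = 0.213684
Mean difference = -0.525
|d| = |-0.525| / 0.213684 = 2.457

2.457


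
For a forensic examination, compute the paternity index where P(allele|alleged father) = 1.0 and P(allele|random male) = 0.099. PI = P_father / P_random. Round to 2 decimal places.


Paternity Index calculation:
PI = P(allele|father) / P(allele|random)
PI = 1.0 / 0.099
PI = 10.10

10.10


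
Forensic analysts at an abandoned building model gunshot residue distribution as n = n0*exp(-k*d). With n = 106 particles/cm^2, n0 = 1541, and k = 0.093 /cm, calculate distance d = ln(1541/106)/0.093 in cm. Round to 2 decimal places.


GSR distance calculation:
n0/n = 1541 / 106 = 14.537736
ln(n0/n) = 2.676748
d = 2.676748 / 0.093 = 28.78 cm

28.78


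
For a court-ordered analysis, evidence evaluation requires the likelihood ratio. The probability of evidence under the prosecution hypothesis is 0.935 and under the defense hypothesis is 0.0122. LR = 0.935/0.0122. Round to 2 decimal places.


Likelihood ratio calculation:
LR = P(E|Hp) / P(E|Hd)
LR = 0.935 / 0.0122
LR = 76.64

76.64


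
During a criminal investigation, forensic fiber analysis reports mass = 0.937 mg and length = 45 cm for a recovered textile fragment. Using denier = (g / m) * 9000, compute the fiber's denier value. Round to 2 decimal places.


Denier calculation:
Mass in grams = 0.937 mg / 1000 = 0.000937 g
Length in meters = 45 cm / 100 = 0.45 m
Linear density = mass / length = 0.000937 / 0.45 = 0.00208222 g/m
Denier = (g/m) * 9000 = 0.00208222 * 9000 = 18.74

18.74


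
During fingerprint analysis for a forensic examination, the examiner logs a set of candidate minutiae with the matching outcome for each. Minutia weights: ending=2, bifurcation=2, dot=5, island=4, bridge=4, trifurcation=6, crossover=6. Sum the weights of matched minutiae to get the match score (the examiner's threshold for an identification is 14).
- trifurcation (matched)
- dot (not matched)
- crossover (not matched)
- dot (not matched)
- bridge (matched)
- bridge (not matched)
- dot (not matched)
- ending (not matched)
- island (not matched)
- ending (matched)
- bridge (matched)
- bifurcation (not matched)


Weighted minutiae match score:
  trifurcation: matched, +6 (running total 6)
  dot: not matched, +0
  crossover: not matched, +0
  dot: not matched, +0
  bridge: matched, +4 (running total 10)
  bridge: not matched, +0
  dot: not matched, +0
  ending: not matched, +0
  island: not matched, +0
  ending: matched, +2 (running total 12)
  bridge: matched, +4 (running total 16)
  bifurcation: not matched, +0
Total score = 16
Threshold = 14; verdict = identification

16


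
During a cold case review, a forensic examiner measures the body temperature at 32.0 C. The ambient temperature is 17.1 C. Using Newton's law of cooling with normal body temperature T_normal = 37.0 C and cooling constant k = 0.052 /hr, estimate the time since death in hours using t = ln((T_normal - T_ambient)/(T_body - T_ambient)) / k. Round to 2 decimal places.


Using Newton's law of cooling:
t = ln((T_normal - T_ambient) / (T_body - T_ambient)) / k
T_normal - T_ambient = 19.9
T_body - T_ambient = 14.9
Ratio = 1.33557
ln(ratio) = 0.289358
t = 0.289358 / 0.052 = 5.56 hours

5.56


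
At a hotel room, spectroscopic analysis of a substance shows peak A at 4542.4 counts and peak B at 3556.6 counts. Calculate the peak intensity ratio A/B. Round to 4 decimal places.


Spectral peak ratio:
Peak A = 4542.4 counts
Peak B = 3556.6 counts
Ratio = 4542.4 / 3556.6 = 1.2772

1.2772


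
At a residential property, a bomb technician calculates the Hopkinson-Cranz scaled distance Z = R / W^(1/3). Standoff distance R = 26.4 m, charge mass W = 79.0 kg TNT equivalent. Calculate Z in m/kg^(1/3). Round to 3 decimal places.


Scaled distance calculation:
W^(1/3) = 79.0^(1/3) = 4.29084
Z = R / W^(1/3) = 26.4 / 4.29084
Z = 6.153 m/kg^(1/3)

6.153


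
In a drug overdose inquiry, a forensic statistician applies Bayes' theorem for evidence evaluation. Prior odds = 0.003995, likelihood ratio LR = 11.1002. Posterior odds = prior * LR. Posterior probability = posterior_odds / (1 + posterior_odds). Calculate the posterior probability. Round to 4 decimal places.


Bayesian evidence evaluation:
Posterior odds = prior_odds * LR = 0.003995 * 11.1002 = 0.0443453
Posterior probability = posterior_odds / (1 + posterior_odds)
= 0.0443453 / (1 + 0.0443453)
= 0.0443453 / 1.0443453
= 0.0425

0.0425


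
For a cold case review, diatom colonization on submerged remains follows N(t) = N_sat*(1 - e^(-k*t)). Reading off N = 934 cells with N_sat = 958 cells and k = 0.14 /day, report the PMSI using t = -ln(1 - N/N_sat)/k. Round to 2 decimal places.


PMSI from diatom colonization curve:
N / N_sat = 934 / 958 = 0.974948
1 - N/N_sat = 0.025052
ln(1 - N/N_sat) = -3.686802
t = -ln(1 - N/N_sat) / k = -(-3.686802) / 0.14 = 26.33 days

26.33


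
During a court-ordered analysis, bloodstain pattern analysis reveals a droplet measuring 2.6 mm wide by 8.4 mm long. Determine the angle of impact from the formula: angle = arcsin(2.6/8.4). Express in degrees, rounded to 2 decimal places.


Blood spatter impact angle calculation:
width / length = 2.6 / 8.4 = 0.309524
angle = arcsin(0.309524)
angle = 18.03 degrees

18.03
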